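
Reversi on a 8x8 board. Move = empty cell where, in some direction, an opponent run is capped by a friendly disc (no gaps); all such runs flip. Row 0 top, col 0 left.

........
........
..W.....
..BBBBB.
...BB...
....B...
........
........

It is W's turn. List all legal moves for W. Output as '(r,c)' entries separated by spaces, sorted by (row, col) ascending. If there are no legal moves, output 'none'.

(2,1): no bracket -> illegal
(2,3): no bracket -> illegal
(2,4): no bracket -> illegal
(2,5): no bracket -> illegal
(2,6): no bracket -> illegal
(2,7): no bracket -> illegal
(3,1): no bracket -> illegal
(3,7): no bracket -> illegal
(4,1): no bracket -> illegal
(4,2): flips 1 -> legal
(4,5): no bracket -> illegal
(4,6): no bracket -> illegal
(4,7): no bracket -> illegal
(5,2): no bracket -> illegal
(5,3): no bracket -> illegal
(5,5): flips 2 -> legal
(6,3): no bracket -> illegal
(6,4): no bracket -> illegal
(6,5): no bracket -> illegal

Answer: (4,2) (5,5)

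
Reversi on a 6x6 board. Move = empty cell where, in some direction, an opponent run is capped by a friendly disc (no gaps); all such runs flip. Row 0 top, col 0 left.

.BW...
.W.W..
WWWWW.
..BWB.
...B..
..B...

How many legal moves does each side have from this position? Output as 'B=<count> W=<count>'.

Answer: B=5 W=9

Derivation:
-- B to move --
(0,0): no bracket -> illegal
(0,3): flips 4 -> legal
(0,4): no bracket -> illegal
(1,0): flips 1 -> legal
(1,2): flips 2 -> legal
(1,4): flips 2 -> legal
(1,5): no bracket -> illegal
(2,5): no bracket -> illegal
(3,0): no bracket -> illegal
(3,1): flips 2 -> legal
(3,5): no bracket -> illegal
(4,2): no bracket -> illegal
(4,4): no bracket -> illegal
B mobility = 5
-- W to move --
(0,0): flips 1 -> legal
(1,0): no bracket -> illegal
(1,2): no bracket -> illegal
(2,5): no bracket -> illegal
(3,1): flips 1 -> legal
(3,5): flips 1 -> legal
(4,1): flips 1 -> legal
(4,2): flips 1 -> legal
(4,4): flips 1 -> legal
(4,5): flips 1 -> legal
(5,1): no bracket -> illegal
(5,3): flips 1 -> legal
(5,4): flips 2 -> legal
W mobility = 9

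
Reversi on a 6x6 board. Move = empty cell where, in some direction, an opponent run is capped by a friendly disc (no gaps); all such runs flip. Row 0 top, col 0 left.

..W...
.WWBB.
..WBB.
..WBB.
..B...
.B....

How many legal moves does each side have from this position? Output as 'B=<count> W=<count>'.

Answer: B=6 W=8

Derivation:
-- B to move --
(0,0): flips 2 -> legal
(0,1): flips 1 -> legal
(0,3): no bracket -> illegal
(1,0): flips 2 -> legal
(2,0): no bracket -> illegal
(2,1): flips 1 -> legal
(3,1): flips 2 -> legal
(4,1): flips 1 -> legal
(4,3): no bracket -> illegal
B mobility = 6
-- W to move --
(0,3): no bracket -> illegal
(0,4): flips 1 -> legal
(0,5): flips 2 -> legal
(1,5): flips 2 -> legal
(2,5): flips 2 -> legal
(3,1): no bracket -> illegal
(3,5): flips 4 -> legal
(4,0): no bracket -> illegal
(4,1): no bracket -> illegal
(4,3): no bracket -> illegal
(4,4): flips 1 -> legal
(4,5): flips 2 -> legal
(5,0): no bracket -> illegal
(5,2): flips 1 -> legal
(5,3): no bracket -> illegal
W mobility = 8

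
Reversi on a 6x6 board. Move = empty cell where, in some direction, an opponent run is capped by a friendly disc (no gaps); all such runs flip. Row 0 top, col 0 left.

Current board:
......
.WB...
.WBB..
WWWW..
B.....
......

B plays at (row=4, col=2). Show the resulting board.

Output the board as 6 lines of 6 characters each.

Place B at (4,2); scan 8 dirs for brackets.
Dir NW: opp run (3,1), next='.' -> no flip
Dir N: opp run (3,2) capped by B -> flip
Dir NE: opp run (3,3), next='.' -> no flip
Dir W: first cell '.' (not opp) -> no flip
Dir E: first cell '.' (not opp) -> no flip
Dir SW: first cell '.' (not opp) -> no flip
Dir S: first cell '.' (not opp) -> no flip
Dir SE: first cell '.' (not opp) -> no flip
All flips: (3,2)

Answer: ......
.WB...
.WBB..
WWBW..
B.B...
......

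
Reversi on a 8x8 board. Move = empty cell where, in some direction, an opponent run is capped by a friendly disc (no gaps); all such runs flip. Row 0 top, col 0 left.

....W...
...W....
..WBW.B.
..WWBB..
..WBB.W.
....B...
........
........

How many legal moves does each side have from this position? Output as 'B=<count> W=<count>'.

-- B to move --
(0,2): flips 2 -> legal
(0,3): flips 1 -> legal
(0,5): no bracket -> illegal
(1,1): flips 2 -> legal
(1,2): no bracket -> illegal
(1,4): flips 1 -> legal
(1,5): no bracket -> illegal
(2,1): flips 2 -> legal
(2,5): flips 1 -> legal
(3,1): flips 2 -> legal
(3,6): no bracket -> illegal
(3,7): no bracket -> illegal
(4,1): flips 2 -> legal
(4,5): no bracket -> illegal
(4,7): no bracket -> illegal
(5,1): no bracket -> illegal
(5,2): no bracket -> illegal
(5,3): no bracket -> illegal
(5,5): no bracket -> illegal
(5,6): no bracket -> illegal
(5,7): flips 1 -> legal
B mobility = 9
-- W to move --
(1,2): no bracket -> illegal
(1,4): flips 1 -> legal
(1,5): no bracket -> illegal
(1,6): no bracket -> illegal
(1,7): no bracket -> illegal
(2,5): no bracket -> illegal
(2,7): no bracket -> illegal
(3,6): flips 2 -> legal
(3,7): no bracket -> illegal
(4,5): flips 2 -> legal
(5,2): no bracket -> illegal
(5,3): flips 1 -> legal
(5,5): flips 1 -> legal
(6,3): no bracket -> illegal
(6,4): flips 3 -> legal
(6,5): flips 2 -> legal
W mobility = 7

Answer: B=9 W=7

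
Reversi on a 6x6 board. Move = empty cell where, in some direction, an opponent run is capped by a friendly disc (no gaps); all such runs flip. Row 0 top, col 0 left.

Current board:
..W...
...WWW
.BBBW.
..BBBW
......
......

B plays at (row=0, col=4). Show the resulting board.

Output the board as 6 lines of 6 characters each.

Place B at (0,4); scan 8 dirs for brackets.
Dir NW: edge -> no flip
Dir N: edge -> no flip
Dir NE: edge -> no flip
Dir W: first cell '.' (not opp) -> no flip
Dir E: first cell '.' (not opp) -> no flip
Dir SW: opp run (1,3) capped by B -> flip
Dir S: opp run (1,4) (2,4) capped by B -> flip
Dir SE: opp run (1,5), next=edge -> no flip
All flips: (1,3) (1,4) (2,4)

Answer: ..W.B.
...BBW
.BBBB.
..BBBW
......
......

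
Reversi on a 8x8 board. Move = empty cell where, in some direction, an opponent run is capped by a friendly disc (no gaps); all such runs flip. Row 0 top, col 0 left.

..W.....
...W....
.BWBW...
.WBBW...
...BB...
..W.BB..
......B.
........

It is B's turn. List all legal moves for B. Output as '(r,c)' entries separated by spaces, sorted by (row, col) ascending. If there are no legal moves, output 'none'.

(0,1): no bracket -> illegal
(0,3): flips 1 -> legal
(0,4): no bracket -> illegal
(1,1): flips 1 -> legal
(1,2): flips 1 -> legal
(1,4): flips 2 -> legal
(1,5): flips 1 -> legal
(2,0): no bracket -> illegal
(2,5): flips 2 -> legal
(3,0): flips 1 -> legal
(3,5): flips 1 -> legal
(4,0): no bracket -> illegal
(4,1): flips 1 -> legal
(4,2): no bracket -> illegal
(4,5): flips 1 -> legal
(5,1): no bracket -> illegal
(5,3): no bracket -> illegal
(6,1): flips 1 -> legal
(6,2): no bracket -> illegal
(6,3): no bracket -> illegal

Answer: (0,3) (1,1) (1,2) (1,4) (1,5) (2,5) (3,0) (3,5) (4,1) (4,5) (6,1)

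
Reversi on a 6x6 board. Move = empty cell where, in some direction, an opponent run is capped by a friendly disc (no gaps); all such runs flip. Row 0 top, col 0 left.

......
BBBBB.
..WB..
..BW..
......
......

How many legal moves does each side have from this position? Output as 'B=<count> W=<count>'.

-- B to move --
(2,1): flips 1 -> legal
(2,4): no bracket -> illegal
(3,1): flips 1 -> legal
(3,4): flips 1 -> legal
(4,2): no bracket -> illegal
(4,3): flips 1 -> legal
(4,4): flips 2 -> legal
B mobility = 5
-- W to move --
(0,0): flips 1 -> legal
(0,1): no bracket -> illegal
(0,2): flips 1 -> legal
(0,3): flips 2 -> legal
(0,4): flips 1 -> legal
(0,5): no bracket -> illegal
(1,5): no bracket -> illegal
(2,0): no bracket -> illegal
(2,1): no bracket -> illegal
(2,4): flips 1 -> legal
(2,5): no bracket -> illegal
(3,1): flips 1 -> legal
(3,4): no bracket -> illegal
(4,1): no bracket -> illegal
(4,2): flips 1 -> legal
(4,3): no bracket -> illegal
W mobility = 7

Answer: B=5 W=7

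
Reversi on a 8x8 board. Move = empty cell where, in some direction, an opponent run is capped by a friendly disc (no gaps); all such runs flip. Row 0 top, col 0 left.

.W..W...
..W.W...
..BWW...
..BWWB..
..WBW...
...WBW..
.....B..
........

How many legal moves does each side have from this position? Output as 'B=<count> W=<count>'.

Answer: B=11 W=10

Derivation:
-- B to move --
(0,0): no bracket -> illegal
(0,2): flips 1 -> legal
(0,3): no bracket -> illegal
(0,5): flips 2 -> legal
(1,0): no bracket -> illegal
(1,1): no bracket -> illegal
(1,3): flips 3 -> legal
(1,5): no bracket -> illegal
(2,1): no bracket -> illegal
(2,5): flips 3 -> legal
(3,1): no bracket -> illegal
(4,1): flips 1 -> legal
(4,5): flips 2 -> legal
(4,6): no bracket -> illegal
(5,1): no bracket -> illegal
(5,2): flips 2 -> legal
(5,6): flips 1 -> legal
(6,2): flips 2 -> legal
(6,3): flips 1 -> legal
(6,4): no bracket -> illegal
(6,6): flips 3 -> legal
B mobility = 11
-- W to move --
(1,1): flips 1 -> legal
(1,3): no bracket -> illegal
(2,1): flips 1 -> legal
(2,5): no bracket -> illegal
(2,6): flips 1 -> legal
(3,1): flips 1 -> legal
(3,6): flips 1 -> legal
(4,1): flips 1 -> legal
(4,5): no bracket -> illegal
(4,6): flips 1 -> legal
(5,2): flips 1 -> legal
(5,6): no bracket -> illegal
(6,3): no bracket -> illegal
(6,4): flips 1 -> legal
(6,6): no bracket -> illegal
(7,4): no bracket -> illegal
(7,5): flips 1 -> legal
(7,6): no bracket -> illegal
W mobility = 10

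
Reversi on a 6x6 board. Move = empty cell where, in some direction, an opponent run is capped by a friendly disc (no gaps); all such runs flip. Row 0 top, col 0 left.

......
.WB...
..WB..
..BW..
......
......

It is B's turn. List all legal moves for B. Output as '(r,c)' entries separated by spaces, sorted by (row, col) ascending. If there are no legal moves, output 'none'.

(0,0): no bracket -> illegal
(0,1): no bracket -> illegal
(0,2): no bracket -> illegal
(1,0): flips 1 -> legal
(1,3): no bracket -> illegal
(2,0): no bracket -> illegal
(2,1): flips 1 -> legal
(2,4): no bracket -> illegal
(3,1): no bracket -> illegal
(3,4): flips 1 -> legal
(4,2): no bracket -> illegal
(4,3): flips 1 -> legal
(4,4): no bracket -> illegal

Answer: (1,0) (2,1) (3,4) (4,3)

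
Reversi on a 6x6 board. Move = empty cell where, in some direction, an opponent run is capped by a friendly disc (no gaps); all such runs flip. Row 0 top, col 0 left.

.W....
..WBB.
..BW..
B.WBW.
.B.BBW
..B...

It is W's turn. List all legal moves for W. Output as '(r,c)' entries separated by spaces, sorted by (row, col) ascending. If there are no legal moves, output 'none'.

Answer: (0,3) (0,5) (1,5) (2,1) (4,2) (5,0) (5,3) (5,4)

Derivation:
(0,2): no bracket -> illegal
(0,3): flips 1 -> legal
(0,4): no bracket -> illegal
(0,5): flips 1 -> legal
(1,1): no bracket -> illegal
(1,5): flips 2 -> legal
(2,0): no bracket -> illegal
(2,1): flips 1 -> legal
(2,4): no bracket -> illegal
(2,5): no bracket -> illegal
(3,1): no bracket -> illegal
(3,5): no bracket -> illegal
(4,0): no bracket -> illegal
(4,2): flips 2 -> legal
(5,0): flips 1 -> legal
(5,1): no bracket -> illegal
(5,3): flips 2 -> legal
(5,4): flips 2 -> legal
(5,5): no bracket -> illegal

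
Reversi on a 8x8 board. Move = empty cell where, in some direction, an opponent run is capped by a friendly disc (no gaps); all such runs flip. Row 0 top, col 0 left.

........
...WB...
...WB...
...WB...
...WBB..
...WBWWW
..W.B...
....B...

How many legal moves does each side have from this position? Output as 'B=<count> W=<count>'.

-- B to move --
(0,2): flips 1 -> legal
(0,3): no bracket -> illegal
(0,4): no bracket -> illegal
(1,2): flips 2 -> legal
(2,2): flips 2 -> legal
(3,2): flips 3 -> legal
(4,2): flips 3 -> legal
(4,6): flips 1 -> legal
(4,7): no bracket -> illegal
(5,1): no bracket -> illegal
(5,2): flips 2 -> legal
(6,1): no bracket -> illegal
(6,3): no bracket -> illegal
(6,5): flips 1 -> legal
(6,6): flips 1 -> legal
(6,7): flips 1 -> legal
(7,1): flips 2 -> legal
(7,2): no bracket -> illegal
(7,3): no bracket -> illegal
B mobility = 11
-- W to move --
(0,3): no bracket -> illegal
(0,4): no bracket -> illegal
(0,5): flips 1 -> legal
(1,5): flips 2 -> legal
(2,5): flips 2 -> legal
(3,5): flips 4 -> legal
(3,6): no bracket -> illegal
(4,6): flips 2 -> legal
(6,3): no bracket -> illegal
(6,5): flips 1 -> legal
(7,3): flips 1 -> legal
(7,5): flips 1 -> legal
W mobility = 8

Answer: B=11 W=8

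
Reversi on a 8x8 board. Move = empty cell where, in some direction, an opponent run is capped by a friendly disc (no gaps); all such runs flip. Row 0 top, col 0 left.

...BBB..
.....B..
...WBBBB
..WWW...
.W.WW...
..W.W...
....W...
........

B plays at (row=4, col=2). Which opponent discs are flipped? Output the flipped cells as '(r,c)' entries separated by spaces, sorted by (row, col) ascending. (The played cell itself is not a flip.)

Answer: (3,3)

Derivation:
Dir NW: first cell '.' (not opp) -> no flip
Dir N: opp run (3,2), next='.' -> no flip
Dir NE: opp run (3,3) capped by B -> flip
Dir W: opp run (4,1), next='.' -> no flip
Dir E: opp run (4,3) (4,4), next='.' -> no flip
Dir SW: first cell '.' (not opp) -> no flip
Dir S: opp run (5,2), next='.' -> no flip
Dir SE: first cell '.' (not opp) -> no flip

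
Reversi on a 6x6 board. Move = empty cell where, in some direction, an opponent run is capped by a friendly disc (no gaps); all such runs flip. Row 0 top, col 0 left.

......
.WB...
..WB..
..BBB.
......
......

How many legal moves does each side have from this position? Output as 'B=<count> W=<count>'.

-- B to move --
(0,0): flips 2 -> legal
(0,1): no bracket -> illegal
(0,2): no bracket -> illegal
(1,0): flips 1 -> legal
(1,3): no bracket -> illegal
(2,0): no bracket -> illegal
(2,1): flips 1 -> legal
(3,1): no bracket -> illegal
B mobility = 3
-- W to move --
(0,1): no bracket -> illegal
(0,2): flips 1 -> legal
(0,3): no bracket -> illegal
(1,3): flips 1 -> legal
(1,4): no bracket -> illegal
(2,1): no bracket -> illegal
(2,4): flips 1 -> legal
(2,5): no bracket -> illegal
(3,1): no bracket -> illegal
(3,5): no bracket -> illegal
(4,1): no bracket -> illegal
(4,2): flips 1 -> legal
(4,3): no bracket -> illegal
(4,4): flips 1 -> legal
(4,5): no bracket -> illegal
W mobility = 5

Answer: B=3 W=5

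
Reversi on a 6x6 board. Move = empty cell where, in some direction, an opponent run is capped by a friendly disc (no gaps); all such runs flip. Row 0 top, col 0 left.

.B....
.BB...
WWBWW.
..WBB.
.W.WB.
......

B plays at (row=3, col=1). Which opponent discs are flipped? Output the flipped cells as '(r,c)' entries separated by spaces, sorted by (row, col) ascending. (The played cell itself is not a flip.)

Answer: (2,1) (3,2)

Derivation:
Dir NW: opp run (2,0), next=edge -> no flip
Dir N: opp run (2,1) capped by B -> flip
Dir NE: first cell 'B' (not opp) -> no flip
Dir W: first cell '.' (not opp) -> no flip
Dir E: opp run (3,2) capped by B -> flip
Dir SW: first cell '.' (not opp) -> no flip
Dir S: opp run (4,1), next='.' -> no flip
Dir SE: first cell '.' (not opp) -> no flip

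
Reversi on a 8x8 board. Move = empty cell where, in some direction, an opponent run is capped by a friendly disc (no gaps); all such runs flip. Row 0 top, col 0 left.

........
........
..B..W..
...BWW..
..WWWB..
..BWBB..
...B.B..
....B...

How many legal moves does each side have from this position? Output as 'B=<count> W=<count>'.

-- B to move --
(1,4): no bracket -> illegal
(1,5): flips 2 -> legal
(1,6): flips 3 -> legal
(2,3): flips 1 -> legal
(2,4): flips 2 -> legal
(2,6): no bracket -> illegal
(3,1): no bracket -> illegal
(3,2): flips 2 -> legal
(3,6): flips 2 -> legal
(4,1): flips 3 -> legal
(4,6): no bracket -> illegal
(5,1): flips 1 -> legal
(6,2): no bracket -> illegal
(6,4): no bracket -> illegal
B mobility = 8
-- W to move --
(1,1): flips 2 -> legal
(1,2): no bracket -> illegal
(1,3): no bracket -> illegal
(2,1): no bracket -> illegal
(2,3): flips 1 -> legal
(2,4): flips 1 -> legal
(3,1): no bracket -> illegal
(3,2): flips 1 -> legal
(3,6): no bracket -> illegal
(4,1): no bracket -> illegal
(4,6): flips 1 -> legal
(5,1): flips 1 -> legal
(5,6): flips 3 -> legal
(6,1): flips 1 -> legal
(6,2): flips 1 -> legal
(6,4): flips 1 -> legal
(6,6): flips 1 -> legal
(7,2): no bracket -> illegal
(7,3): flips 1 -> legal
(7,5): flips 3 -> legal
(7,6): flips 2 -> legal
W mobility = 14

Answer: B=8 W=14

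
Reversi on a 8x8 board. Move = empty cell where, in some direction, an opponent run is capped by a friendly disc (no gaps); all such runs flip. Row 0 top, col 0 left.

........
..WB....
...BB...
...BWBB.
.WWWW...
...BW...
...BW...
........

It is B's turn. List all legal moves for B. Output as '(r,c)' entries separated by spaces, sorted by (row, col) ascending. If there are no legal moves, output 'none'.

Answer: (0,1) (1,1) (3,1) (4,5) (5,1) (5,5) (6,5) (7,4) (7,5)

Derivation:
(0,1): flips 1 -> legal
(0,2): no bracket -> illegal
(0,3): no bracket -> illegal
(1,1): flips 1 -> legal
(2,1): no bracket -> illegal
(2,2): no bracket -> illegal
(2,5): no bracket -> illegal
(3,0): no bracket -> illegal
(3,1): flips 1 -> legal
(3,2): no bracket -> illegal
(4,0): no bracket -> illegal
(4,5): flips 2 -> legal
(5,0): no bracket -> illegal
(5,1): flips 1 -> legal
(5,2): no bracket -> illegal
(5,5): flips 2 -> legal
(6,5): flips 1 -> legal
(7,3): no bracket -> illegal
(7,4): flips 4 -> legal
(7,5): flips 1 -> legal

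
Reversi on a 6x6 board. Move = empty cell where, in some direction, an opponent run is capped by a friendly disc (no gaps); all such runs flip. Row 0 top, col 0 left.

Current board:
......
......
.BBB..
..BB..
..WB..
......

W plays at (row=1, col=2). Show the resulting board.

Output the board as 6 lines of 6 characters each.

Place W at (1,2); scan 8 dirs for brackets.
Dir NW: first cell '.' (not opp) -> no flip
Dir N: first cell '.' (not opp) -> no flip
Dir NE: first cell '.' (not opp) -> no flip
Dir W: first cell '.' (not opp) -> no flip
Dir E: first cell '.' (not opp) -> no flip
Dir SW: opp run (2,1), next='.' -> no flip
Dir S: opp run (2,2) (3,2) capped by W -> flip
Dir SE: opp run (2,3), next='.' -> no flip
All flips: (2,2) (3,2)

Answer: ......
..W...
.BWB..
..WB..
..WB..
......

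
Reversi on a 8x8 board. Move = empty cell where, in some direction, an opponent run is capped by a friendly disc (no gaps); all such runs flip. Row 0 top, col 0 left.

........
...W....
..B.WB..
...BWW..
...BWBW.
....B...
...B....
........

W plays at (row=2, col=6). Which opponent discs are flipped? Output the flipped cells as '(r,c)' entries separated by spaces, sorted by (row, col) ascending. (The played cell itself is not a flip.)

Dir NW: first cell '.' (not opp) -> no flip
Dir N: first cell '.' (not opp) -> no flip
Dir NE: first cell '.' (not opp) -> no flip
Dir W: opp run (2,5) capped by W -> flip
Dir E: first cell '.' (not opp) -> no flip
Dir SW: first cell 'W' (not opp) -> no flip
Dir S: first cell '.' (not opp) -> no flip
Dir SE: first cell '.' (not opp) -> no flip

Answer: (2,5)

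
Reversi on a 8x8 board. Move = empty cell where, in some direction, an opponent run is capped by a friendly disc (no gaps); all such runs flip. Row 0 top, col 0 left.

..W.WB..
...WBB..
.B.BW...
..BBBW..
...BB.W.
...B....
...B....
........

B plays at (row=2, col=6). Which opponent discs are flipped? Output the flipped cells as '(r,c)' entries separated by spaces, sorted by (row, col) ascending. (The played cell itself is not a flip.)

Answer: (3,5)

Derivation:
Dir NW: first cell 'B' (not opp) -> no flip
Dir N: first cell '.' (not opp) -> no flip
Dir NE: first cell '.' (not opp) -> no flip
Dir W: first cell '.' (not opp) -> no flip
Dir E: first cell '.' (not opp) -> no flip
Dir SW: opp run (3,5) capped by B -> flip
Dir S: first cell '.' (not opp) -> no flip
Dir SE: first cell '.' (not opp) -> no flip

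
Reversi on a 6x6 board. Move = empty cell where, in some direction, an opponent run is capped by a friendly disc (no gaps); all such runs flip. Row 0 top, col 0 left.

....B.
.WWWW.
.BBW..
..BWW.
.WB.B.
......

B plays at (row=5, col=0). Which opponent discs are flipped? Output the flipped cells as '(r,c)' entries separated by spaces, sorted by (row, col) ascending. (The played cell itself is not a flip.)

Answer: (4,1)

Derivation:
Dir NW: edge -> no flip
Dir N: first cell '.' (not opp) -> no flip
Dir NE: opp run (4,1) capped by B -> flip
Dir W: edge -> no flip
Dir E: first cell '.' (not opp) -> no flip
Dir SW: edge -> no flip
Dir S: edge -> no flip
Dir SE: edge -> no flip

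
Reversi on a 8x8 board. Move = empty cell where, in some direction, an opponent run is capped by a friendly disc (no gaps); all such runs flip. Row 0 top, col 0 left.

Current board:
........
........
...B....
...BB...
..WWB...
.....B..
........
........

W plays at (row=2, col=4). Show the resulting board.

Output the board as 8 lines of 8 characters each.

Answer: ........
........
...BW...
...WB...
..WWB...
.....B..
........
........

Derivation:
Place W at (2,4); scan 8 dirs for brackets.
Dir NW: first cell '.' (not opp) -> no flip
Dir N: first cell '.' (not opp) -> no flip
Dir NE: first cell '.' (not opp) -> no flip
Dir W: opp run (2,3), next='.' -> no flip
Dir E: first cell '.' (not opp) -> no flip
Dir SW: opp run (3,3) capped by W -> flip
Dir S: opp run (3,4) (4,4), next='.' -> no flip
Dir SE: first cell '.' (not opp) -> no flip
All flips: (3,3)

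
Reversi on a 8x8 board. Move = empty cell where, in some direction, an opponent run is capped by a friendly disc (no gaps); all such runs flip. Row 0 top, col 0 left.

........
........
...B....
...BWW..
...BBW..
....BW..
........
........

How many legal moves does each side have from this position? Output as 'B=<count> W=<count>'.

-- B to move --
(2,4): flips 1 -> legal
(2,5): flips 1 -> legal
(2,6): flips 1 -> legal
(3,6): flips 3 -> legal
(4,6): flips 1 -> legal
(5,6): flips 3 -> legal
(6,4): no bracket -> illegal
(6,5): no bracket -> illegal
(6,6): flips 1 -> legal
B mobility = 7
-- W to move --
(1,2): flips 1 -> legal
(1,3): no bracket -> illegal
(1,4): no bracket -> illegal
(2,2): flips 2 -> legal
(2,4): no bracket -> illegal
(3,2): flips 1 -> legal
(4,2): flips 2 -> legal
(5,2): flips 1 -> legal
(5,3): flips 2 -> legal
(6,3): flips 1 -> legal
(6,4): flips 2 -> legal
(6,5): no bracket -> illegal
W mobility = 8

Answer: B=7 W=8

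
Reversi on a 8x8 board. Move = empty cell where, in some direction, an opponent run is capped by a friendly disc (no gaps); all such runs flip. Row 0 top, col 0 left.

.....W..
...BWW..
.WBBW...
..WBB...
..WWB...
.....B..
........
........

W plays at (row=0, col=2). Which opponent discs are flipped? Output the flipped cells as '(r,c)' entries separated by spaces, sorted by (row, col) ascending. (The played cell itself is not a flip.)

Dir NW: edge -> no flip
Dir N: edge -> no flip
Dir NE: edge -> no flip
Dir W: first cell '.' (not opp) -> no flip
Dir E: first cell '.' (not opp) -> no flip
Dir SW: first cell '.' (not opp) -> no flip
Dir S: first cell '.' (not opp) -> no flip
Dir SE: opp run (1,3) capped by W -> flip

Answer: (1,3)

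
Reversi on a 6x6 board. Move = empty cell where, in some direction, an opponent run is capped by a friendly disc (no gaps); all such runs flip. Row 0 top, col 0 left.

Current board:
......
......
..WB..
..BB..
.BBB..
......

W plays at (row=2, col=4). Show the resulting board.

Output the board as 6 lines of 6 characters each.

Place W at (2,4); scan 8 dirs for brackets.
Dir NW: first cell '.' (not opp) -> no flip
Dir N: first cell '.' (not opp) -> no flip
Dir NE: first cell '.' (not opp) -> no flip
Dir W: opp run (2,3) capped by W -> flip
Dir E: first cell '.' (not opp) -> no flip
Dir SW: opp run (3,3) (4,2), next='.' -> no flip
Dir S: first cell '.' (not opp) -> no flip
Dir SE: first cell '.' (not opp) -> no flip
All flips: (2,3)

Answer: ......
......
..WWW.
..BB..
.BBB..
......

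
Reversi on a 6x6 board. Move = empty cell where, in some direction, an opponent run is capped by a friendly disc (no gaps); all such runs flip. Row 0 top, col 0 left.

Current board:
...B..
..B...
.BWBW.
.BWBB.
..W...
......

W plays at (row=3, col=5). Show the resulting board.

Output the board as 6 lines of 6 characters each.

Place W at (3,5); scan 8 dirs for brackets.
Dir NW: first cell 'W' (not opp) -> no flip
Dir N: first cell '.' (not opp) -> no flip
Dir NE: edge -> no flip
Dir W: opp run (3,4) (3,3) capped by W -> flip
Dir E: edge -> no flip
Dir SW: first cell '.' (not opp) -> no flip
Dir S: first cell '.' (not opp) -> no flip
Dir SE: edge -> no flip
All flips: (3,3) (3,4)

Answer: ...B..
..B...
.BWBW.
.BWWWW
..W...
......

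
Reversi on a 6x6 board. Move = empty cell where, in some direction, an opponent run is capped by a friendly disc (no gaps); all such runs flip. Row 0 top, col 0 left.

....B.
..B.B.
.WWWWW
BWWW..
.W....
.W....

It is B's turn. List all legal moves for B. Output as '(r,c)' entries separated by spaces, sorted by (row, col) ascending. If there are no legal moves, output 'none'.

Answer: (3,4) (4,2) (5,0) (5,2)

Derivation:
(1,0): no bracket -> illegal
(1,1): no bracket -> illegal
(1,3): no bracket -> illegal
(1,5): no bracket -> illegal
(2,0): no bracket -> illegal
(3,4): flips 5 -> legal
(3,5): no bracket -> illegal
(4,0): no bracket -> illegal
(4,2): flips 2 -> legal
(4,3): no bracket -> illegal
(4,4): no bracket -> illegal
(5,0): flips 3 -> legal
(5,2): flips 1 -> legal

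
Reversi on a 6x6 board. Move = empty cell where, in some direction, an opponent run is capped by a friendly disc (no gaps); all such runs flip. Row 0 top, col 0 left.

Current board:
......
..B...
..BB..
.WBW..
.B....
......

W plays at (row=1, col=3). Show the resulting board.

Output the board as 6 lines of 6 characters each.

Place W at (1,3); scan 8 dirs for brackets.
Dir NW: first cell '.' (not opp) -> no flip
Dir N: first cell '.' (not opp) -> no flip
Dir NE: first cell '.' (not opp) -> no flip
Dir W: opp run (1,2), next='.' -> no flip
Dir E: first cell '.' (not opp) -> no flip
Dir SW: opp run (2,2) capped by W -> flip
Dir S: opp run (2,3) capped by W -> flip
Dir SE: first cell '.' (not opp) -> no flip
All flips: (2,2) (2,3)

Answer: ......
..BW..
..WW..
.WBW..
.B....
......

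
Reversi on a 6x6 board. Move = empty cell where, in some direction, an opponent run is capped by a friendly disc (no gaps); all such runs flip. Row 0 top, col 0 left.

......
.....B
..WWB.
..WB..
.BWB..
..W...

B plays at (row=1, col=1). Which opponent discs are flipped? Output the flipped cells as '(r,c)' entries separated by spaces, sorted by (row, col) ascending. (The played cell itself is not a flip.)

Dir NW: first cell '.' (not opp) -> no flip
Dir N: first cell '.' (not opp) -> no flip
Dir NE: first cell '.' (not opp) -> no flip
Dir W: first cell '.' (not opp) -> no flip
Dir E: first cell '.' (not opp) -> no flip
Dir SW: first cell '.' (not opp) -> no flip
Dir S: first cell '.' (not opp) -> no flip
Dir SE: opp run (2,2) capped by B -> flip

Answer: (2,2)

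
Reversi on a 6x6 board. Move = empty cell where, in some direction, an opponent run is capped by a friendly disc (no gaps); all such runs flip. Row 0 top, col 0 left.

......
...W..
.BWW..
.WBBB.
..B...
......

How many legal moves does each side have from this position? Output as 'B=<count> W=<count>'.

Answer: B=8 W=9

Derivation:
-- B to move --
(0,2): no bracket -> illegal
(0,3): flips 2 -> legal
(0,4): no bracket -> illegal
(1,1): flips 1 -> legal
(1,2): flips 2 -> legal
(1,4): flips 1 -> legal
(2,0): flips 1 -> legal
(2,4): flips 2 -> legal
(3,0): flips 1 -> legal
(4,0): no bracket -> illegal
(4,1): flips 1 -> legal
B mobility = 8
-- W to move --
(1,0): no bracket -> illegal
(1,1): flips 1 -> legal
(1,2): no bracket -> illegal
(2,0): flips 1 -> legal
(2,4): no bracket -> illegal
(2,5): no bracket -> illegal
(3,0): no bracket -> illegal
(3,5): flips 3 -> legal
(4,1): flips 1 -> legal
(4,3): flips 1 -> legal
(4,4): flips 1 -> legal
(4,5): flips 1 -> legal
(5,1): no bracket -> illegal
(5,2): flips 2 -> legal
(5,3): flips 1 -> legal
W mobility = 9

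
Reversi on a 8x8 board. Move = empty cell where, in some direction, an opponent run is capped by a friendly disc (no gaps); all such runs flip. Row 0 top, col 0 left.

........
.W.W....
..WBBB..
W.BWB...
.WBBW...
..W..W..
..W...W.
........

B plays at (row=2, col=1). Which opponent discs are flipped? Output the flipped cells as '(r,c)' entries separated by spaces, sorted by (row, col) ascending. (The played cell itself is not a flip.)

Answer: (2,2)

Derivation:
Dir NW: first cell '.' (not opp) -> no flip
Dir N: opp run (1,1), next='.' -> no flip
Dir NE: first cell '.' (not opp) -> no flip
Dir W: first cell '.' (not opp) -> no flip
Dir E: opp run (2,2) capped by B -> flip
Dir SW: opp run (3,0), next=edge -> no flip
Dir S: first cell '.' (not opp) -> no flip
Dir SE: first cell 'B' (not opp) -> no flip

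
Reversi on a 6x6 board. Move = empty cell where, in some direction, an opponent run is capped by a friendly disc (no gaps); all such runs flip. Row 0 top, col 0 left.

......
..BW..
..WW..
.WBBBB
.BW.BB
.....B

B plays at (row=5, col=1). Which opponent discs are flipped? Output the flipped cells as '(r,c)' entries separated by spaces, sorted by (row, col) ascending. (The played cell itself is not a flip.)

Dir NW: first cell '.' (not opp) -> no flip
Dir N: first cell 'B' (not opp) -> no flip
Dir NE: opp run (4,2) capped by B -> flip
Dir W: first cell '.' (not opp) -> no flip
Dir E: first cell '.' (not opp) -> no flip
Dir SW: edge -> no flip
Dir S: edge -> no flip
Dir SE: edge -> no flip

Answer: (4,2)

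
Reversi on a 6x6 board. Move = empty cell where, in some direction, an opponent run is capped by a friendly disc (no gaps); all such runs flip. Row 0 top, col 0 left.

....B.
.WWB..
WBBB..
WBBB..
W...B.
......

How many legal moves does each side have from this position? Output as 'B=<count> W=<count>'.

Answer: B=5 W=6

Derivation:
-- B to move --
(0,0): flips 1 -> legal
(0,1): flips 2 -> legal
(0,2): flips 1 -> legal
(0,3): flips 1 -> legal
(1,0): flips 2 -> legal
(4,1): no bracket -> illegal
(5,0): no bracket -> illegal
(5,1): no bracket -> illegal
B mobility = 5
-- W to move --
(0,2): no bracket -> illegal
(0,3): no bracket -> illegal
(0,5): no bracket -> illegal
(1,0): no bracket -> illegal
(1,4): flips 1 -> legal
(1,5): no bracket -> illegal
(2,4): flips 3 -> legal
(3,4): flips 4 -> legal
(3,5): no bracket -> illegal
(4,1): flips 2 -> legal
(4,2): flips 3 -> legal
(4,3): no bracket -> illegal
(4,5): no bracket -> illegal
(5,3): no bracket -> illegal
(5,4): no bracket -> illegal
(5,5): flips 3 -> legal
W mobility = 6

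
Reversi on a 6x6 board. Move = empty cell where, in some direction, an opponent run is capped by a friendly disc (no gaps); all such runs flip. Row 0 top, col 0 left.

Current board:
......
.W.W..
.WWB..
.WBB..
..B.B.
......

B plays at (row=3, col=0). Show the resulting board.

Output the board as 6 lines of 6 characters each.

Place B at (3,0); scan 8 dirs for brackets.
Dir NW: edge -> no flip
Dir N: first cell '.' (not opp) -> no flip
Dir NE: opp run (2,1), next='.' -> no flip
Dir W: edge -> no flip
Dir E: opp run (3,1) capped by B -> flip
Dir SW: edge -> no flip
Dir S: first cell '.' (not opp) -> no flip
Dir SE: first cell '.' (not opp) -> no flip
All flips: (3,1)

Answer: ......
.W.W..
.WWB..
BBBB..
..B.B.
......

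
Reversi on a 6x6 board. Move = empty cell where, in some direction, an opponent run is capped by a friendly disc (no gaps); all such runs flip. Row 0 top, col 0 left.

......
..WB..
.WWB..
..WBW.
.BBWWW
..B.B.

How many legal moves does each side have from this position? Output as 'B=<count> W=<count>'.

-- B to move --
(0,1): flips 1 -> legal
(0,2): flips 3 -> legal
(0,3): no bracket -> illegal
(1,0): flips 3 -> legal
(1,1): flips 2 -> legal
(2,0): flips 2 -> legal
(2,4): flips 2 -> legal
(2,5): flips 2 -> legal
(3,0): no bracket -> illegal
(3,1): flips 2 -> legal
(3,5): flips 1 -> legal
(5,3): flips 1 -> legal
(5,5): flips 1 -> legal
B mobility = 11
-- W to move --
(0,2): no bracket -> illegal
(0,3): flips 3 -> legal
(0,4): flips 1 -> legal
(1,4): flips 2 -> legal
(2,4): flips 1 -> legal
(3,0): no bracket -> illegal
(3,1): no bracket -> illegal
(4,0): flips 2 -> legal
(5,0): flips 1 -> legal
(5,1): no bracket -> illegal
(5,3): no bracket -> illegal
(5,5): no bracket -> illegal
W mobility = 6

Answer: B=11 W=6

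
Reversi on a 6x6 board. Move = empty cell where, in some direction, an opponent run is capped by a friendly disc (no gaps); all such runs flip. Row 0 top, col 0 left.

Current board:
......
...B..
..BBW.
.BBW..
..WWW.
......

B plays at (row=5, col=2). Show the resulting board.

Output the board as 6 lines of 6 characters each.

Answer: ......
...B..
..BBW.
.BBW..
..BWW.
..B...

Derivation:
Place B at (5,2); scan 8 dirs for brackets.
Dir NW: first cell '.' (not opp) -> no flip
Dir N: opp run (4,2) capped by B -> flip
Dir NE: opp run (4,3), next='.' -> no flip
Dir W: first cell '.' (not opp) -> no flip
Dir E: first cell '.' (not opp) -> no flip
Dir SW: edge -> no flip
Dir S: edge -> no flip
Dir SE: edge -> no flip
All flips: (4,2)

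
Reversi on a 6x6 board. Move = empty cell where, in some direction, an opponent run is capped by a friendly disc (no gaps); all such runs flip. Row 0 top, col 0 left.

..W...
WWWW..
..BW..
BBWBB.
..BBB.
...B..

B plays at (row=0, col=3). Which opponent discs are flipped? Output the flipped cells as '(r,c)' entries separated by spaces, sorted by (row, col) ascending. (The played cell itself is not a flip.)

Dir NW: edge -> no flip
Dir N: edge -> no flip
Dir NE: edge -> no flip
Dir W: opp run (0,2), next='.' -> no flip
Dir E: first cell '.' (not opp) -> no flip
Dir SW: opp run (1,2), next='.' -> no flip
Dir S: opp run (1,3) (2,3) capped by B -> flip
Dir SE: first cell '.' (not opp) -> no flip

Answer: (1,3) (2,3)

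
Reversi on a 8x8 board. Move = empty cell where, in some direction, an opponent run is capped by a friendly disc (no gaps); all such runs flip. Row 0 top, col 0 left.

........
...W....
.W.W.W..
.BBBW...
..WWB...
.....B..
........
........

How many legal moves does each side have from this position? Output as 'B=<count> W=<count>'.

-- B to move --
(0,2): no bracket -> illegal
(0,3): flips 2 -> legal
(0,4): no bracket -> illegal
(1,0): flips 1 -> legal
(1,1): flips 1 -> legal
(1,2): no bracket -> illegal
(1,4): flips 1 -> legal
(1,5): no bracket -> illegal
(1,6): no bracket -> illegal
(2,0): no bracket -> illegal
(2,2): no bracket -> illegal
(2,4): flips 1 -> legal
(2,6): no bracket -> illegal
(3,0): no bracket -> illegal
(3,5): flips 1 -> legal
(3,6): no bracket -> illegal
(4,1): flips 2 -> legal
(4,5): no bracket -> illegal
(5,1): flips 1 -> legal
(5,2): flips 1 -> legal
(5,3): flips 2 -> legal
(5,4): flips 1 -> legal
B mobility = 11
-- W to move --
(2,0): flips 1 -> legal
(2,2): flips 1 -> legal
(2,4): flips 1 -> legal
(3,0): flips 3 -> legal
(3,5): no bracket -> illegal
(4,0): no bracket -> illegal
(4,1): flips 2 -> legal
(4,5): flips 1 -> legal
(4,6): no bracket -> illegal
(5,3): no bracket -> illegal
(5,4): flips 1 -> legal
(5,6): no bracket -> illegal
(6,4): no bracket -> illegal
(6,5): no bracket -> illegal
(6,6): no bracket -> illegal
W mobility = 7

Answer: B=11 W=7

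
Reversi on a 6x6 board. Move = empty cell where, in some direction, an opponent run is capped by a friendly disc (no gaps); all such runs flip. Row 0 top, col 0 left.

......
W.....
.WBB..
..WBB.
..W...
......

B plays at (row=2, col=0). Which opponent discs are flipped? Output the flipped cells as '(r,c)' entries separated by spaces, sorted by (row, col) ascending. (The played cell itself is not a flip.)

Answer: (2,1)

Derivation:
Dir NW: edge -> no flip
Dir N: opp run (1,0), next='.' -> no flip
Dir NE: first cell '.' (not opp) -> no flip
Dir W: edge -> no flip
Dir E: opp run (2,1) capped by B -> flip
Dir SW: edge -> no flip
Dir S: first cell '.' (not opp) -> no flip
Dir SE: first cell '.' (not opp) -> no flip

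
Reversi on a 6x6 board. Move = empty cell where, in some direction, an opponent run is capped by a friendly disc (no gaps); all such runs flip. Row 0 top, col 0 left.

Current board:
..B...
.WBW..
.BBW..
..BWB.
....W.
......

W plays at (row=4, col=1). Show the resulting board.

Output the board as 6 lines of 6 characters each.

Answer: ..B...
.WBW..
.BBW..
..WWB.
.W..W.
......

Derivation:
Place W at (4,1); scan 8 dirs for brackets.
Dir NW: first cell '.' (not opp) -> no flip
Dir N: first cell '.' (not opp) -> no flip
Dir NE: opp run (3,2) capped by W -> flip
Dir W: first cell '.' (not opp) -> no flip
Dir E: first cell '.' (not opp) -> no flip
Dir SW: first cell '.' (not opp) -> no flip
Dir S: first cell '.' (not opp) -> no flip
Dir SE: first cell '.' (not opp) -> no flip
All flips: (3,2)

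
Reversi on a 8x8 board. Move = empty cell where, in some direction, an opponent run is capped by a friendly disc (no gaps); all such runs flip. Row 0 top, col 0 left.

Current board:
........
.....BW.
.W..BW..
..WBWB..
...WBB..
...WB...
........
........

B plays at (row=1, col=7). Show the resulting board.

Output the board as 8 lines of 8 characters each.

Place B at (1,7); scan 8 dirs for brackets.
Dir NW: first cell '.' (not opp) -> no flip
Dir N: first cell '.' (not opp) -> no flip
Dir NE: edge -> no flip
Dir W: opp run (1,6) capped by B -> flip
Dir E: edge -> no flip
Dir SW: first cell '.' (not opp) -> no flip
Dir S: first cell '.' (not opp) -> no flip
Dir SE: edge -> no flip
All flips: (1,6)

Answer: ........
.....BBB
.W..BW..
..WBWB..
...WBB..
...WB...
........
........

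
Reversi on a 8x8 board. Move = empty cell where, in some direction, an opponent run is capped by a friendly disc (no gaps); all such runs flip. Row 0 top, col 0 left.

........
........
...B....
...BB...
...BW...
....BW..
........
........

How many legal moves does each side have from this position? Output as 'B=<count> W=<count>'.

-- B to move --
(3,5): no bracket -> illegal
(4,5): flips 1 -> legal
(4,6): no bracket -> illegal
(5,3): no bracket -> illegal
(5,6): flips 1 -> legal
(6,4): no bracket -> illegal
(6,5): no bracket -> illegal
(6,6): flips 2 -> legal
B mobility = 3
-- W to move --
(1,2): no bracket -> illegal
(1,3): no bracket -> illegal
(1,4): no bracket -> illegal
(2,2): flips 1 -> legal
(2,4): flips 1 -> legal
(2,5): no bracket -> illegal
(3,2): no bracket -> illegal
(3,5): no bracket -> illegal
(4,2): flips 1 -> legal
(4,5): no bracket -> illegal
(5,2): no bracket -> illegal
(5,3): flips 1 -> legal
(6,3): no bracket -> illegal
(6,4): flips 1 -> legal
(6,5): no bracket -> illegal
W mobility = 5

Answer: B=3 W=5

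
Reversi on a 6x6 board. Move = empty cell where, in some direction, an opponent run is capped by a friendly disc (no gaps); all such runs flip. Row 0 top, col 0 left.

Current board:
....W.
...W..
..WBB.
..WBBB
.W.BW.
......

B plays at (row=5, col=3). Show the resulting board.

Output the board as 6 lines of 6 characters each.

Answer: ....W.
...W..
..WBB.
..WBBB
.W.BB.
...B..

Derivation:
Place B at (5,3); scan 8 dirs for brackets.
Dir NW: first cell '.' (not opp) -> no flip
Dir N: first cell 'B' (not opp) -> no flip
Dir NE: opp run (4,4) capped by B -> flip
Dir W: first cell '.' (not opp) -> no flip
Dir E: first cell '.' (not opp) -> no flip
Dir SW: edge -> no flip
Dir S: edge -> no flip
Dir SE: edge -> no flip
All flips: (4,4)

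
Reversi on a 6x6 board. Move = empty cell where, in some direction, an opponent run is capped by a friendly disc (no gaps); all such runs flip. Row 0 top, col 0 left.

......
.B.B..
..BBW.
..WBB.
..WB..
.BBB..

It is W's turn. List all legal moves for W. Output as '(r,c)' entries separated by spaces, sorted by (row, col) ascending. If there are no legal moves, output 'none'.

Answer: (0,2) (1,2) (1,4) (2,1) (3,5) (4,4) (5,4)

Derivation:
(0,0): no bracket -> illegal
(0,1): no bracket -> illegal
(0,2): flips 1 -> legal
(0,3): no bracket -> illegal
(0,4): no bracket -> illegal
(1,0): no bracket -> illegal
(1,2): flips 1 -> legal
(1,4): flips 1 -> legal
(2,0): no bracket -> illegal
(2,1): flips 2 -> legal
(2,5): no bracket -> illegal
(3,1): no bracket -> illegal
(3,5): flips 2 -> legal
(4,0): no bracket -> illegal
(4,1): no bracket -> illegal
(4,4): flips 2 -> legal
(4,5): no bracket -> illegal
(5,0): no bracket -> illegal
(5,4): flips 1 -> legal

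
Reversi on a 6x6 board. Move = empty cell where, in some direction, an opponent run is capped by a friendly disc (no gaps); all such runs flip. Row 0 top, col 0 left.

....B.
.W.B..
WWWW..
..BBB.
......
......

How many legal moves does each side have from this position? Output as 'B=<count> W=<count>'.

Answer: B=5 W=6

Derivation:
-- B to move --
(0,0): flips 2 -> legal
(0,1): no bracket -> illegal
(0,2): no bracket -> illegal
(1,0): flips 1 -> legal
(1,2): flips 2 -> legal
(1,4): flips 1 -> legal
(2,4): no bracket -> illegal
(3,0): no bracket -> illegal
(3,1): flips 1 -> legal
B mobility = 5
-- W to move --
(0,2): no bracket -> illegal
(0,3): flips 1 -> legal
(0,5): no bracket -> illegal
(1,2): no bracket -> illegal
(1,4): no bracket -> illegal
(1,5): no bracket -> illegal
(2,4): no bracket -> illegal
(2,5): no bracket -> illegal
(3,1): no bracket -> illegal
(3,5): no bracket -> illegal
(4,1): flips 1 -> legal
(4,2): flips 1 -> legal
(4,3): flips 2 -> legal
(4,4): flips 1 -> legal
(4,5): flips 1 -> legal
W mobility = 6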